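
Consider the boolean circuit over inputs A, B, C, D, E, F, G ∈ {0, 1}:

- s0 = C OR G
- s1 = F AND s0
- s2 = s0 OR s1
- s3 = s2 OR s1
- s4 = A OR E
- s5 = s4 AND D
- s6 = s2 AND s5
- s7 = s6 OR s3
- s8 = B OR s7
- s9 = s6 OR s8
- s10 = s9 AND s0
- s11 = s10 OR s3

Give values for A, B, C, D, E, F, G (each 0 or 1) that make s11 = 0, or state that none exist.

s11 = s10 OR s3 must be 0, so both s10 = 0 and s3 = 0.
s10 = s9 AND s0 must be 0, so at least one of s9, s0 is 0.
s3 = s2 OR s1 must be 0, so both s2 = 0 and s1 = 0.
Check with A=0, B=1, C=0, D=0, E=1, F=0, G=0:
s0 = C OR G = 0 OR 0 = 0
s1 = F AND s0 = 0 AND 0 = 0
s2 = s0 OR s1 = 0 OR 0 = 0
s3 = s2 OR s1 = 0 OR 0 = 0
s4 = A OR E = 0 OR 1 = 1
s5 = s4 AND D = 1 AND 0 = 0
s6 = s2 AND s5 = 0 AND 0 = 0
s7 = s6 OR s3 = 0 OR 0 = 0
s8 = B OR s7 = 1 OR 0 = 1
s9 = s6 OR s8 = 0 OR 1 = 1
s10 = s9 AND s0 = 1 AND 0 = 0
s11 = s10 OR s3 = 0 OR 0 = 0
So s11 = 0 as required.

A=0, B=1, C=0, D=0, E=1, F=0, G=0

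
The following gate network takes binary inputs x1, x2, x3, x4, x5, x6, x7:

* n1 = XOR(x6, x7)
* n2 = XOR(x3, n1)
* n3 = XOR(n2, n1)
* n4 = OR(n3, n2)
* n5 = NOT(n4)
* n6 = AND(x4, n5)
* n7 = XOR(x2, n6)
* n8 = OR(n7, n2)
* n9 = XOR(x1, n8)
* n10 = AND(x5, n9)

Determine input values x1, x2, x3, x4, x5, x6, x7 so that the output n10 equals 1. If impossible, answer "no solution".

n10 = AND(x5, n9) must be 1, so both x5 = 1 and n9 = 1.
n9 = XOR(x1, n8) must be 1, so x1 and n8 differ.
Check with x1=0, x2=1, x3=1, x4=0, x5=1, x6=0, x7=0:
n1 = XOR(x6, x7) = XOR(0, 0) = 0
n2 = XOR(x3, n1) = XOR(1, 0) = 1
n3 = XOR(n2, n1) = XOR(1, 0) = 1
n4 = OR(n3, n2) = OR(1, 1) = 1
n5 = NOT(n4) = NOT 1 = 0
n6 = AND(x4, n5) = AND(0, 0) = 0
n7 = XOR(x2, n6) = XOR(1, 0) = 1
n8 = OR(n7, n2) = OR(1, 1) = 1
n9 = XOR(x1, n8) = XOR(0, 1) = 1
n10 = AND(x5, n9) = AND(1, 1) = 1
So n10 = 1 as required.

x1=0, x2=1, x3=1, x4=0, x5=1, x6=0, x7=0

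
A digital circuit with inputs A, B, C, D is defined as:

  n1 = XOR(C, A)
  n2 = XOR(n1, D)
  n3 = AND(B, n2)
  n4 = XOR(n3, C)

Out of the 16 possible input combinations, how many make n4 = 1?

n4 = XOR(n3, C) must be 1, so n3 and C differ.
Enumerating the 16 input combinations, 8 give n4 = 1 and 8 give n4 = 0.

8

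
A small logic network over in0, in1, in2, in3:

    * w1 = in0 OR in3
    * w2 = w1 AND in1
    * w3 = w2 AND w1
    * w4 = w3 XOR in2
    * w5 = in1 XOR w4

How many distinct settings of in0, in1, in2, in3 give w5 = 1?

w5 = in1 XOR w4 must be 1, so in1 and w4 differ.
Enumerating the 16 input combinations, 8 give w5 = 1 and 8 give w5 = 0.

8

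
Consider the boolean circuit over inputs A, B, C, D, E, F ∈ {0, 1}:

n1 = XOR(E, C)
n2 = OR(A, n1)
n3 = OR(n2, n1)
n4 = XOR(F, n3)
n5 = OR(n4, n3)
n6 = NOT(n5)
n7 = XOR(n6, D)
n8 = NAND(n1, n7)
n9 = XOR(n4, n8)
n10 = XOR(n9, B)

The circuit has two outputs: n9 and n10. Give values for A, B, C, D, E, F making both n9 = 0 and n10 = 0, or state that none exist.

A=1 B=0 C=1 D=1 E=1 F=0

Check with A=1 B=0 C=1 D=1 E=1 F=0:
n1 = XOR(E, C) = XOR(1, 1) = 0
n2 = OR(A, n1) = OR(1, 0) = 1
n3 = OR(n2, n1) = OR(1, 0) = 1
n4 = XOR(F, n3) = XOR(0, 1) = 1
n5 = OR(n4, n3) = OR(1, 1) = 1
n6 = NOT(n5) = NOT 1 = 0
n7 = XOR(n6, D) = XOR(0, 1) = 1
n8 = NAND(n1, n7) = NAND(0, 1) = 1
n9 = XOR(n4, n8) = XOR(1, 1) = 0
n10 = XOR(n9, B) = XOR(0, 0) = 0
So n9 = 0 and n10 = 0.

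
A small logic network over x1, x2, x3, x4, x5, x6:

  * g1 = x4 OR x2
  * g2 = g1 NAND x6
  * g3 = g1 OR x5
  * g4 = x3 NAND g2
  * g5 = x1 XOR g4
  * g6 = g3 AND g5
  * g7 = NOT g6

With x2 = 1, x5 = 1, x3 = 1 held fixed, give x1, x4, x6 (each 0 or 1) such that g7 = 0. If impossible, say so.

x1=0 x4=1 x6=1

g7 = NOT g6 must be 0, so g6 = 1.
Check with x2 = 1, x5 = 1, x3 = 1 and x1=0, x4=1, x6=1:
g1 = x4 OR x2 = 1 OR 1 = 1
g2 = g1 NAND x6 = 1 NAND 1 = 0
g3 = g1 OR x5 = 1 OR 1 = 1
g4 = x3 NAND g2 = 1 NAND 0 = 1
g5 = x1 XOR g4 = 0 XOR 1 = 1
g6 = g3 AND g5 = 1 AND 1 = 1
g7 = NOT g6 = NOT 1 = 0
So g7 = 0.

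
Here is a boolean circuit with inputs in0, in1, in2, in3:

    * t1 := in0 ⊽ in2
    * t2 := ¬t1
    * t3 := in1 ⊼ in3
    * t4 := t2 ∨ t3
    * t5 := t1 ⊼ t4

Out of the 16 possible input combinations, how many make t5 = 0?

3

t5 = t1 ⊼ t4 must be 0, so both t1 = 1 and t4 = 1.
t1 = in0 ⊽ in2 must be 1, so both in0 = 0 and in2 = 0.
Enumerating the 16 input combinations, 3 give t5 = 0 and 13 give t5 = 1.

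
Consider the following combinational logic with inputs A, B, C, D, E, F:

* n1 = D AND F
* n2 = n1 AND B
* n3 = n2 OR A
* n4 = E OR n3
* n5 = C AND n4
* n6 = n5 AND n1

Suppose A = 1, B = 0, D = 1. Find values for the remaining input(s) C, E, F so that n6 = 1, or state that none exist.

C=1, E=1, F=1

n6 = n5 AND n1 must be 1, so both n5 = 1 and n1 = 1.
n5 = C AND n4 must be 1, so both C = 1 and n4 = 1.
Check with A = 1, B = 0, D = 1 and C=1, E=1, F=1:
n1 = D AND F = 1 AND 1 = 1
n2 = n1 AND B = 1 AND 0 = 0
n3 = n2 OR A = 0 OR 1 = 1
n4 = E OR n3 = 1 OR 1 = 1
n5 = C AND n4 = 1 AND 1 = 1
n6 = n5 AND n1 = 1 AND 1 = 1
So n6 = 1.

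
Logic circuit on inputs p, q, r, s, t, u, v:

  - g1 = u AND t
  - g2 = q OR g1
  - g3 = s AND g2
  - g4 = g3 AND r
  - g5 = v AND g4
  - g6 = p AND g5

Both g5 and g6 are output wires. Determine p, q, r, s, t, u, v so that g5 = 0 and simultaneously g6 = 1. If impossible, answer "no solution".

no solution exists

Across all 128 input combinations, none give both g5 = 0 and g6 = 1.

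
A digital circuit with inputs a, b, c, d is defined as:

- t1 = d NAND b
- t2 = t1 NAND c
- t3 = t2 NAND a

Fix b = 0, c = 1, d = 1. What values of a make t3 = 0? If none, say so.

no solution exists

With b = 0, c = 1, d = 1 fixed, none of the 2 settings of a give t3 = 0.
For example, with a=0:
t1 = d NAND b = 1 NAND 0 = 1
t2 = t1 NAND c = 1 NAND 1 = 0
t3 = t2 NAND a = 0 NAND 0 = 1
giving t3 = 1 ≠ 0.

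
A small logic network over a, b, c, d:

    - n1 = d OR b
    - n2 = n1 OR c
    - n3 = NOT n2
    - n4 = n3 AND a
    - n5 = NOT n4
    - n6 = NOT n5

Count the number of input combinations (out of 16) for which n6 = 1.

n6 = NOT n5 must be 1, so n5 = 0.
Satisfying assignments:
  a=1, b=0, c=0, d=0

1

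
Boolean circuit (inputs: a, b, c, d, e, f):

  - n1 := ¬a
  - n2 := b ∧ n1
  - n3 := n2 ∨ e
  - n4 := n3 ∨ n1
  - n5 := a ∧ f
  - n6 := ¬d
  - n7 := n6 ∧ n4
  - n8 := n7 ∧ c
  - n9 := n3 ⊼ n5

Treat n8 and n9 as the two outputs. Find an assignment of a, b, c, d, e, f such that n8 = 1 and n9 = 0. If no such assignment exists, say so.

Check with a=1, b=1, c=1, d=0, e=1, f=1:
n1 = ¬a = ¬1 = 0
n2 = b ∧ n1 = 1 ∧ 0 = 0
n3 = n2 ∨ e = 0 ∨ 1 = 1
n4 = n3 ∨ n1 = 1 ∨ 0 = 1
n5 = a ∧ f = 1 ∧ 1 = 1
n6 = ¬d = ¬0 = 1
n7 = n6 ∧ n4 = 1 ∧ 1 = 1
n8 = n7 ∧ c = 1 ∧ 1 = 1
n9 = n3 ⊼ n5 = 1 ⊼ 1 = 0
So n8 = 1 and n9 = 0.

a=1, b=1, c=1, d=0, e=1, f=1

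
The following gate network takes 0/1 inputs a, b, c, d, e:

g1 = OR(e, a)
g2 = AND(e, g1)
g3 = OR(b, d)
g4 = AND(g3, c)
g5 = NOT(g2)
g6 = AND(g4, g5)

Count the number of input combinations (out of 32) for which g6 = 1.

g6 = AND(g4, g5) must be 1, so both g4 = 1 and g5 = 1.
g4 = AND(g3, c) must be 1, so both g3 = 1 and c = 1.
Satisfying assignments:
  a=0, b=0, c=1, d=1, e=0
  a=0, b=1, c=1, d=0, e=0
  a=0, b=1, c=1, d=1, e=0
  a=1, b=0, c=1, d=1, e=0
  a=1, b=1, c=1, d=0, e=0
  a=1, b=1, c=1, d=1, e=0

6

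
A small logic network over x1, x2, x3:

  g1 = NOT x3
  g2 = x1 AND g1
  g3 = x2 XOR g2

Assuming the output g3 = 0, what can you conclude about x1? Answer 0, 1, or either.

either

Both values of x1 occur among assignments with g3 = 0:
  x1=0: x1=0, x2=0, x3=0
  x1=1: x1=1, x2=0, x3=1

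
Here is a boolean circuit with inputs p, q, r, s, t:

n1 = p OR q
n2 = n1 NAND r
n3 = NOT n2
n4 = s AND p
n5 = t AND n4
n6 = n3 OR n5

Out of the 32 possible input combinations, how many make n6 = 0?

18

n6 = n3 OR n5 must be 0, so both n3 = 0 and n5 = 0.
n3 = NOT n2 must be 0, so n2 = 1.
Enumerating the 32 input combinations, 18 give n6 = 0 and 14 give n6 = 1.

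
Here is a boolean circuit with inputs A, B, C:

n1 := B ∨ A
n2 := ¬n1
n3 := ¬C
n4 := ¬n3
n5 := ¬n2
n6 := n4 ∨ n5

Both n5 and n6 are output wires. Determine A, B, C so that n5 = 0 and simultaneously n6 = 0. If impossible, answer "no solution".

A=0, B=0, C=0

Check with A=0, B=0, C=0:
n1 = B ∨ A = 0 ∨ 0 = 0
n2 = ¬n1 = ¬0 = 1
n3 = ¬C = ¬0 = 1
n4 = ¬n3 = ¬1 = 0
n5 = ¬n2 = ¬1 = 0
n6 = n4 ∨ n5 = 0 ∨ 0 = 0
So n5 = 0 and n6 = 0.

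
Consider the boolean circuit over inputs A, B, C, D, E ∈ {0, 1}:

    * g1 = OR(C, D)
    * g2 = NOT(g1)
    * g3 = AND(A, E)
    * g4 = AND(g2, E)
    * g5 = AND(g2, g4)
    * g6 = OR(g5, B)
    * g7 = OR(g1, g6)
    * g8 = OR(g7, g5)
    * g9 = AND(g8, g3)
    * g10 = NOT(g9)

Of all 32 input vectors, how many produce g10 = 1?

24

g10 = NOT(g9) must be 1, so g9 = 0.
g9 = AND(g8, g3) must be 0, so at least one of g8, g3 is 0.
Enumerating the 32 input combinations, 24 give g10 = 1 and 8 give g10 = 0.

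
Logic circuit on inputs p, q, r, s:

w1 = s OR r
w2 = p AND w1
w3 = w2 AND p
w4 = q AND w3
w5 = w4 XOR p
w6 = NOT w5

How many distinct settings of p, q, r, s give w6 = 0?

w6 = NOT w5 must be 0, so w5 = 1.
w5 = w4 XOR p must be 1, so w4 and p differ.
Satisfying assignments:
  p=1, q=0, r=0, s=0
  p=1, q=0, r=0, s=1
  p=1, q=0, r=1, s=0
  p=1, q=0, r=1, s=1
  p=1, q=1, r=0, s=0

5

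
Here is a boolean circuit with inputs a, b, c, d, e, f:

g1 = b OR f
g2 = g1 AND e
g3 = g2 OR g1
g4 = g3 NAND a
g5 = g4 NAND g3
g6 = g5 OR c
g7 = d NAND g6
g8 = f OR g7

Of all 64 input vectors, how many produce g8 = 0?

g8 = f OR g7 must be 0, so both f = 0 and g7 = 0.
g7 = d NAND g6 must be 0, so both d = 1 and g6 = 1.
g6 = g5 OR c must be 1, so at least one of g5, c is 1.
Enumerating the 64 input combinations, 14 give g8 = 0 and 50 give g8 = 1.

14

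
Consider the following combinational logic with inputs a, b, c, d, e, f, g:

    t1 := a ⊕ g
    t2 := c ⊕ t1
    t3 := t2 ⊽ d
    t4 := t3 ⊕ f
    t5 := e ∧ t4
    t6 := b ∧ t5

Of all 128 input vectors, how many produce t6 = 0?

t6 = b ∧ t5 must be 0, so at least one of b, t5 is 0.
Enumerating the 128 input combinations, 112 give t6 = 0 and 16 give t6 = 1.

112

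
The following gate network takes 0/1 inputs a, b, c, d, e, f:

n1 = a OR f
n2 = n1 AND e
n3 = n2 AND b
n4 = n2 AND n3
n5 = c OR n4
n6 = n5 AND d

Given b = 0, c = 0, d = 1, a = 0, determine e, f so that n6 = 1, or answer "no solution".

no solution exists

With b = 0, c = 0, d = 1, a = 0 fixed, none of the 4 settings of e, f give n6 = 1.
For example, with e=0, f=0:
n1 = a OR f = 0 OR 0 = 0
n2 = n1 AND e = 0 AND 0 = 0
n3 = n2 AND b = 0 AND 0 = 0
n4 = n2 AND n3 = 0 AND 0 = 0
n5 = c OR n4 = 0 OR 0 = 0
n6 = n5 AND d = 0 AND 1 = 0
giving n6 = 0 ≠ 1.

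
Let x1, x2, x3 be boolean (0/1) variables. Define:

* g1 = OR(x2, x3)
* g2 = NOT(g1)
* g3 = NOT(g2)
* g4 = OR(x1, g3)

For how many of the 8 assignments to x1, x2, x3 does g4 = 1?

7

g4 = OR(x1, g3) must be 1, so at least one of x1, g3 is 1.
Enumerating the 8 input combinations, 7 give g4 = 1 and 1 give g4 = 0.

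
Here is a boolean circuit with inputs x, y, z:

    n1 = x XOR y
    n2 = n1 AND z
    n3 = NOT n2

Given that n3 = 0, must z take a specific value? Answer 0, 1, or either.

1

n3 = NOT n2 must be 0, so n2 = 1.
n2 = n1 AND z must be 1, so both n1 = 1 and z = 1.
Every assignment with n3 = 0 has z = 1; there are 2 such assignment(s).
  x=0, y=1, z=1
  x=1, y=0, z=1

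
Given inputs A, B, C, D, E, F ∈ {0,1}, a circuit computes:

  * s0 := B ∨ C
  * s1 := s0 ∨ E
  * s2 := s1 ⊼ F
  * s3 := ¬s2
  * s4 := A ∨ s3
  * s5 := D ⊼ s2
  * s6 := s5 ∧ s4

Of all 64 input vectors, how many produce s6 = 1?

s6 = s5 ∧ s4 must be 1, so both s5 = 1 and s4 = 1.
Enumerating the 64 input combinations, 37 give s6 = 1 and 27 give s6 = 0.

37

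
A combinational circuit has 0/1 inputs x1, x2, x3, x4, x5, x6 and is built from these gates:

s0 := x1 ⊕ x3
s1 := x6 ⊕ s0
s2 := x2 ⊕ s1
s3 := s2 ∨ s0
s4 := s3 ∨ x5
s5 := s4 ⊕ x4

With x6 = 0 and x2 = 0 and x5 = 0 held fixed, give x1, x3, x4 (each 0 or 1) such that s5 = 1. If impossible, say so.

s5 = s4 ⊕ x4 must be 1, so s4 and x4 differ.
Check with x6 = 0 and x2 = 0 and x5 = 0 and x1=1, x3=1, x4=1:
s0 = x1 ⊕ x3 = 1 ⊕ 1 = 0
s1 = x6 ⊕ s0 = 0 ⊕ 0 = 0
s2 = x2 ⊕ s1 = 0 ⊕ 0 = 0
s3 = s2 ∨ s0 = 0 ∨ 0 = 0
s4 = s3 ∨ x5 = 0 ∨ 0 = 0
s5 = s4 ⊕ x4 = 0 ⊕ 1 = 1
So s5 = 1.

x1=1, x3=1, x4=1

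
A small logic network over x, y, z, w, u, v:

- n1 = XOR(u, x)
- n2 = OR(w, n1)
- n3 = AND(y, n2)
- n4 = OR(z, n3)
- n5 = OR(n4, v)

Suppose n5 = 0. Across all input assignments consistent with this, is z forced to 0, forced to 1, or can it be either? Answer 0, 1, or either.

0

n5 = OR(n4, v) must be 0, so both n4 = 0 and v = 0.
n4 = OR(z, n3) must be 0, so both z = 0 and n3 = 0.
Every assignment with n5 = 0 has z = 0; there are 10 such assignment(s).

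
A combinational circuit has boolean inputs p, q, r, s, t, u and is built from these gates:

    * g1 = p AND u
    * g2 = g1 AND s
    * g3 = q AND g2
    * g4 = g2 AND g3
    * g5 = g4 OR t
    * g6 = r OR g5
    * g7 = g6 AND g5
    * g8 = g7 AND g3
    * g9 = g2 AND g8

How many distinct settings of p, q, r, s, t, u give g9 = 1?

4

g9 = g2 AND g8 must be 1, so both g2 = 1 and g8 = 1.
Satisfying assignments:
  p=1, q=1, r=0, s=1, t=0, u=1
  p=1, q=1, r=0, s=1, t=1, u=1
  p=1, q=1, r=1, s=1, t=0, u=1
  p=1, q=1, r=1, s=1, t=1, u=1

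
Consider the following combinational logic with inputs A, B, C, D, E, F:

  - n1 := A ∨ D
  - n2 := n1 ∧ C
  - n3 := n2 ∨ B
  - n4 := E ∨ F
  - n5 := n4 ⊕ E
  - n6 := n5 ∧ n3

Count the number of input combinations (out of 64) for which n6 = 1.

n6 = n5 ∧ n3 must be 1, so both n5 = 1 and n3 = 1.
Enumerating the 64 input combinations, 11 give n6 = 1 and 53 give n6 = 0.

11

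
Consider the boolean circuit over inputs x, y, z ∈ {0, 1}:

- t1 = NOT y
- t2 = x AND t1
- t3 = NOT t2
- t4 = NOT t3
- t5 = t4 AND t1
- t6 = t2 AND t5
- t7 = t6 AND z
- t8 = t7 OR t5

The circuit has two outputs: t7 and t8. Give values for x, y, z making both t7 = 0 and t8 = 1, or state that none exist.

x=1 y=0 z=0

Check with x=1 y=0 z=0:
t1 = NOT y = NOT 0 = 1
t2 = x AND t1 = 1 AND 1 = 1
t3 = NOT t2 = NOT 1 = 0
t4 = NOT t3 = NOT 0 = 1
t5 = t4 AND t1 = 1 AND 1 = 1
t6 = t2 AND t5 = 1 AND 1 = 1
t7 = t6 AND z = 1 AND 0 = 0
t8 = t7 OR t5 = 0 OR 1 = 1
So t7 = 0 and t8 = 1.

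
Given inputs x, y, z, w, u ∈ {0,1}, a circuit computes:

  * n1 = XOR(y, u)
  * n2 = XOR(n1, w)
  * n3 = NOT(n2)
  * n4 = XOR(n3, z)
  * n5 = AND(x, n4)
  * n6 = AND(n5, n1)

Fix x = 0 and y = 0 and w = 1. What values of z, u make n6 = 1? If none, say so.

With x = 0 and y = 0 and w = 1 fixed, none of the 4 settings of z, u give n6 = 1.
For example, with z=1, u=1:
n1 = XOR(y, u) = XOR(0, 1) = 1
n2 = XOR(n1, w) = XOR(1, 1) = 0
n3 = NOT(n2) = NOT 0 = 1
n4 = XOR(n3, z) = XOR(1, 1) = 0
n5 = AND(x, n4) = AND(0, 0) = 0
n6 = AND(n5, n1) = AND(0, 1) = 0
giving n6 = 0 ≠ 1.

no solution exists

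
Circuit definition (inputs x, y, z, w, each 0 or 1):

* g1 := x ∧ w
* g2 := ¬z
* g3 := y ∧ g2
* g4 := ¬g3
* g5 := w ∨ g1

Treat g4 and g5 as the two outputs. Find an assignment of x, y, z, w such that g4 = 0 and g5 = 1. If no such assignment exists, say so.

Check with x=1 y=1 z=0 w=1:
g1 = x ∧ w = 1 ∧ 1 = 1
g2 = ¬z = ¬0 = 1
g3 = y ∧ g2 = 1 ∧ 1 = 1
g4 = ¬g3 = ¬1 = 0
g5 = w ∨ g1 = 1 ∨ 1 = 1
So g4 = 0 and g5 = 1.

x=1 y=1 z=0 w=1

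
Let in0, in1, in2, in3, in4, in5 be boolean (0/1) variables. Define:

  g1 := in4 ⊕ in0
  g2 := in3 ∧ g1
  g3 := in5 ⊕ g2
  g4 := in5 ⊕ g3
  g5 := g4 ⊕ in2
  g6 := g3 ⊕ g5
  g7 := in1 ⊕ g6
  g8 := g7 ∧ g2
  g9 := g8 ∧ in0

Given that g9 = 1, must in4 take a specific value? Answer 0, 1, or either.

0

g9 = g8 ∧ in0 must be 1, so both g8 = 1 and in0 = 1.
g8 = g7 ∧ g2 must be 1, so both g7 = 1 and g2 = 1.
g7 = in1 ⊕ g6 must be 1, so in1 and g6 differ.
Every assignment with g9 = 1 has in4 = 0; there are 4 such assignment(s).
  in0=1, in1=0, in2=0, in3=1, in4=0, in5=1
  in0=1, in1=0, in2=1, in3=1, in4=0, in5=0
  in0=1, in1=1, in2=0, in3=1, in4=0, in5=0
  in0=1, in1=1, in2=1, in3=1, in4=0, in5=1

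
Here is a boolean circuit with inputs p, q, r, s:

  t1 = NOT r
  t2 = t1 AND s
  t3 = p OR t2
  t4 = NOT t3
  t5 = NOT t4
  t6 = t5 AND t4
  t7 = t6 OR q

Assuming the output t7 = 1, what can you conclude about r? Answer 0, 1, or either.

either

Both values of r occur among assignments with t7 = 1:
  r=0: p=0, q=1, r=0, s=0
  r=1: p=0, q=1, r=1, s=0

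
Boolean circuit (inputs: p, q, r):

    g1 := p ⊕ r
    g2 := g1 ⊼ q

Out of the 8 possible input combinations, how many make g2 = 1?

g2 = g1 ⊼ q must be 1, so at least one of g1, q is 0.
Satisfying assignments:
  p=0, q=0, r=0
  p=0, q=0, r=1
  p=0, q=1, r=0
  p=1, q=0, r=0
  p=1, q=0, r=1
  p=1, q=1, r=1

6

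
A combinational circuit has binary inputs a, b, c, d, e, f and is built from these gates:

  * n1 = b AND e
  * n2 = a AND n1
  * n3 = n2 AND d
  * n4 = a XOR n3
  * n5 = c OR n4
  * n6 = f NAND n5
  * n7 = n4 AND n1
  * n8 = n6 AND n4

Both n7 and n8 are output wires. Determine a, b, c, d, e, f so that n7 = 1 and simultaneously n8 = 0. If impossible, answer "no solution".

a=1, b=1, c=1, d=0, e=1, f=1

Check with a=1, b=1, c=1, d=0, e=1, f=1:
n1 = b AND e = 1 AND 1 = 1
n2 = a AND n1 = 1 AND 1 = 1
n3 = n2 AND d = 1 AND 0 = 0
n4 = a XOR n3 = 1 XOR 0 = 1
n5 = c OR n4 = 1 OR 1 = 1
n6 = f NAND n5 = 1 NAND 1 = 0
n7 = n4 AND n1 = 1 AND 1 = 1
n8 = n6 AND n4 = 0 AND 1 = 0
So n7 = 1 and n8 = 0.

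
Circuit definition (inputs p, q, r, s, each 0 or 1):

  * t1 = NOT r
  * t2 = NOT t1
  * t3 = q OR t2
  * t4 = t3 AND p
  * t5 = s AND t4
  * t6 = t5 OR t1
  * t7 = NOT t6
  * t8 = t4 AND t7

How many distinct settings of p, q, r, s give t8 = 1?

2

t8 = t4 AND t7 must be 1, so both t4 = 1 and t7 = 1.
t4 = t3 AND p must be 1, so both t3 = 1 and p = 1.
t7 = NOT t6 must be 1, so t6 = 0.
Satisfying assignments:
  p=1, q=0, r=1, s=0
  p=1, q=1, r=1, s=0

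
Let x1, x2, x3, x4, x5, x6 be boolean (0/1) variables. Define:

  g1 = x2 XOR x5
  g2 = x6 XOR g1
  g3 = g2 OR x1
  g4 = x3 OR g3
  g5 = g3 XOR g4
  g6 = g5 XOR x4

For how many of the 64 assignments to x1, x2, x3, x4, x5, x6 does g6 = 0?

g6 = g5 XOR x4 must be 0, so g5 and x4 are equal.
Enumerating the 64 input combinations, 32 give g6 = 0 and 32 give g6 = 1.

32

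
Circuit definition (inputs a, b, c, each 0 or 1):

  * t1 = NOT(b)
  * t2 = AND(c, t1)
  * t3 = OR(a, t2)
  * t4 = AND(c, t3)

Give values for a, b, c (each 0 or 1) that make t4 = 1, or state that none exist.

a=0 b=0 c=1

Check with a=0 b=0 c=1:
t1 = NOT(b) = NOT 0 = 1
t2 = AND(c, t1) = AND(1, 1) = 1
t3 = OR(a, t2) = OR(0, 1) = 1
t4 = AND(c, t3) = AND(1, 1) = 1
So t4 = 1 as required.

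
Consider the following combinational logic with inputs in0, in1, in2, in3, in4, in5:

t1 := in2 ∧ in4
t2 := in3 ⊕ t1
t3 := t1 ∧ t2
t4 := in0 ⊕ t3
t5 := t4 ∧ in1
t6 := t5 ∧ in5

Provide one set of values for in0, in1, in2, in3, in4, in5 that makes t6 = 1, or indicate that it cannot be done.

in0=0, in1=1, in2=1, in3=0, in4=1, in5=1

t6 = t5 ∧ in5 must be 1, so both t5 = 1 and in5 = 1.
Check with in0=0, in1=1, in2=1, in3=0, in4=1, in5=1:
t1 = in2 ∧ in4 = 1 ∧ 1 = 1
t2 = in3 ⊕ t1 = 0 ⊕ 1 = 1
t3 = t1 ∧ t2 = 1 ∧ 1 = 1
t4 = in0 ⊕ t3 = 0 ⊕ 1 = 1
t5 = t4 ∧ in1 = 1 ∧ 1 = 1
t6 = t5 ∧ in5 = 1 ∧ 1 = 1
So t6 = 1 as required.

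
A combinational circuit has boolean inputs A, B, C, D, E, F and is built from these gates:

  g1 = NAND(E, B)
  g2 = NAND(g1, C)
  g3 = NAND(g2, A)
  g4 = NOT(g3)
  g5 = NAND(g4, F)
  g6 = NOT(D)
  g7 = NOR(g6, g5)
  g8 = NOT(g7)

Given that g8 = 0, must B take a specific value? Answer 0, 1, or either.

either

Both values of B occur among assignments with g8 = 0:
  B=0: A=1, B=0, C=0, D=1, E=0, F=1
  B=1: A=1, B=1, C=0, D=1, E=0, F=1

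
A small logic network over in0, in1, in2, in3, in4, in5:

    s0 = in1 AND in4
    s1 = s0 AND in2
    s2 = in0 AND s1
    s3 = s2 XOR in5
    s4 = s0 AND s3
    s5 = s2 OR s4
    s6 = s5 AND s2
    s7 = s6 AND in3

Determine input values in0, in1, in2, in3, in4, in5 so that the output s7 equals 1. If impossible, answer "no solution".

s7 = s6 AND in3 must be 1, so both s6 = 1 and in3 = 1.
Check with in0=1 in1=1 in2=1 in3=1 in4=1 in5=1:
s0 = in1 AND in4 = 1 AND 1 = 1
s1 = s0 AND in2 = 1 AND 1 = 1
s2 = in0 AND s1 = 1 AND 1 = 1
s3 = s2 XOR in5 = 1 XOR 1 = 0
s4 = s0 AND s3 = 1 AND 0 = 0
s5 = s2 OR s4 = 1 OR 0 = 1
s6 = s5 AND s2 = 1 AND 1 = 1
s7 = s6 AND in3 = 1 AND 1 = 1
So s7 = 1 as required.

in0=1 in1=1 in2=1 in3=1 in4=1 in5=1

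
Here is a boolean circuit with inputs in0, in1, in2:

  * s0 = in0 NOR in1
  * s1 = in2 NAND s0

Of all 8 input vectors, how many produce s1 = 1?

7

s1 = in2 NAND s0 must be 1, so at least one of in2, s0 is 0.
Enumerating the 8 input combinations, 7 give s1 = 1 and 1 give s1 = 0.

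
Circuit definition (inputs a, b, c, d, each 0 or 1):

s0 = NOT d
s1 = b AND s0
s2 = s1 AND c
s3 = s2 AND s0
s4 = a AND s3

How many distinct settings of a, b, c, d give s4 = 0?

s4 = a AND s3 must be 0, so at least one of a, s3 is 0.
Enumerating the 16 input combinations, 15 give s4 = 0 and 1 give s4 = 1.

15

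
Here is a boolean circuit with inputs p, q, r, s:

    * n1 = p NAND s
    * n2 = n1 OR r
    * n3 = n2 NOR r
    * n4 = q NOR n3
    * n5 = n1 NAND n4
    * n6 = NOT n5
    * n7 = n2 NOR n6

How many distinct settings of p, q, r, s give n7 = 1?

2

n7 = n2 NOR n6 must be 1, so both n2 = 0 and n6 = 0.
n2 = n1 OR r must be 0, so both n1 = 0 and r = 0.
n6 = NOT n5 must be 0, so n5 = 1.
Enumerating the 16 input combinations, 2 give n7 = 1 and 14 give n7 = 0.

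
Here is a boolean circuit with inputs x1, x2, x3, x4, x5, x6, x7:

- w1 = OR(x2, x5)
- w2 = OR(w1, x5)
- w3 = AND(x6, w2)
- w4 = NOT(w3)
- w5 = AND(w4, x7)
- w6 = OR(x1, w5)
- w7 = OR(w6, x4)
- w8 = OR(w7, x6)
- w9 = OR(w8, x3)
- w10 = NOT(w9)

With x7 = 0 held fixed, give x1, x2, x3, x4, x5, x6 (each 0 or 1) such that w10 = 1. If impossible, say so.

w10 = NOT(w9) must be 1, so w9 = 0.
w9 = OR(w8, x3) must be 0, so both w8 = 0 and x3 = 0.
Check with x7 = 0 and x1=0, x2=1, x3=0, x4=0, x5=1, x6=0:
w1 = OR(x2, x5) = OR(1, 1) = 1
w2 = OR(w1, x5) = OR(1, 1) = 1
w3 = AND(x6, w2) = AND(0, 1) = 0
w4 = NOT(w3) = NOT 0 = 1
w5 = AND(w4, x7) = AND(1, 0) = 0
w6 = OR(x1, w5) = OR(0, 0) = 0
w7 = OR(w6, x4) = OR(0, 0) = 0
w8 = OR(w7, x6) = OR(0, 0) = 0
w9 = OR(w8, x3) = OR(0, 0) = 0
w10 = NOT(w9) = NOT 0 = 1
So w10 = 1.

x1=0, x2=1, x3=0, x4=0, x5=1, x6=0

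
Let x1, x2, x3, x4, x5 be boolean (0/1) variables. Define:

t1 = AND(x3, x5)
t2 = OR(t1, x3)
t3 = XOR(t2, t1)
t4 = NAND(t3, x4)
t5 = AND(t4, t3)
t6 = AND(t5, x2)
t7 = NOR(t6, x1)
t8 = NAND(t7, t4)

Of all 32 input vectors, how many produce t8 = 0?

13

t8 = NAND(t7, t4) must be 0, so both t7 = 1 and t4 = 1.
t7 = NOR(t6, x1) must be 1, so both t6 = 0 and x1 = 0.
Enumerating the 32 input combinations, 13 give t8 = 0 and 19 give t8 = 1.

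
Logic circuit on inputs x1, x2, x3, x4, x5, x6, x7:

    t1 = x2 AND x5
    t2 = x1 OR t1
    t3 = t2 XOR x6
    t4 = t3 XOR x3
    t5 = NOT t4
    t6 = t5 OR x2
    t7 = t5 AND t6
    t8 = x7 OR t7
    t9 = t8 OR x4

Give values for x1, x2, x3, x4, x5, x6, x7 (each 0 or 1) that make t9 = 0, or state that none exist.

x1=1, x2=0, x3=0, x4=0, x5=0, x6=0, x7=0

t9 = t8 OR x4 must be 0, so both t8 = 0 and x4 = 0.
t8 = x7 OR t7 must be 0, so both x7 = 0 and t7 = 0.
Check with x1=1, x2=0, x3=0, x4=0, x5=0, x6=0, x7=0:
t1 = x2 AND x5 = 0 AND 0 = 0
t2 = x1 OR t1 = 1 OR 0 = 1
t3 = t2 XOR x6 = 1 XOR 0 = 1
t4 = t3 XOR x3 = 1 XOR 0 = 1
t5 = NOT t4 = NOT 1 = 0
t6 = t5 OR x2 = 0 OR 0 = 0
t7 = t5 AND t6 = 0 AND 0 = 0
t8 = x7 OR t7 = 0 OR 0 = 0
t9 = t8 OR x4 = 0 OR 0 = 0
So t9 = 0 as required.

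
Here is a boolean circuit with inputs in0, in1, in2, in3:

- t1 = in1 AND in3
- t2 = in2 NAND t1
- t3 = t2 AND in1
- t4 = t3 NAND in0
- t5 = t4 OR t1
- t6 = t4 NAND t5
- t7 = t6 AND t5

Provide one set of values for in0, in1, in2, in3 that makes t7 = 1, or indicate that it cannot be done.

in0=1, in1=1, in2=0, in3=1

t7 = t6 AND t5 must be 1, so both t6 = 1 and t5 = 1.
t6 = t4 NAND t5 must be 1, so at least one of t4, t5 is 0.
t5 = t4 OR t1 must be 1, so at least one of t4, t1 is 1.
Check with in0=1, in1=1, in2=0, in3=1:
t1 = in1 AND in3 = 1 AND 1 = 1
t2 = in2 NAND t1 = 0 NAND 1 = 1
t3 = t2 AND in1 = 1 AND 1 = 1
t4 = t3 NAND in0 = 1 NAND 1 = 0
t5 = t4 OR t1 = 0 OR 1 = 1
t6 = t4 NAND t5 = 0 NAND 1 = 1
t7 = t6 AND t5 = 1 AND 1 = 1
So t7 = 1 as required.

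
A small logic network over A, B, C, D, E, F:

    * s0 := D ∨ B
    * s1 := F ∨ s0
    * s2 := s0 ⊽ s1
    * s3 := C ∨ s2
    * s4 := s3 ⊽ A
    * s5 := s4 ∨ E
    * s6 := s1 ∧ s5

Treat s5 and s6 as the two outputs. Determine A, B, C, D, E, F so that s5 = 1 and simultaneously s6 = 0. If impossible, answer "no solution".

A=1, B=0, C=1, D=0, E=1, F=0

Check with A=1, B=0, C=1, D=0, E=1, F=0:
s0 = D ∨ B = 0 ∨ 0 = 0
s1 = F ∨ s0 = 0 ∨ 0 = 0
s2 = s0 ⊽ s1 = 0 ⊽ 0 = 1
s3 = C ∨ s2 = 1 ∨ 1 = 1
s4 = s3 ⊽ A = 1 ⊽ 1 = 0
s5 = s4 ∨ E = 0 ∨ 1 = 1
s6 = s1 ∧ s5 = 0 ∧ 1 = 0
So s5 = 1 and s6 = 0.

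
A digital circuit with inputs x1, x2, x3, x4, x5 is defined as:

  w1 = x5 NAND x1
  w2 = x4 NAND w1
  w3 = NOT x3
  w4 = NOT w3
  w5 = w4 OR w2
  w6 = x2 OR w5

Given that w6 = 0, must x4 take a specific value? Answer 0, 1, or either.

1

w6 = x2 OR w5 must be 0, so both x2 = 0 and w5 = 0.
w5 = w4 OR w2 must be 0, so both w4 = 0 and w2 = 0.
Every assignment with w6 = 0 has x4 = 1; there are 3 such assignment(s).
  x1=0, x2=0, x3=0, x4=1, x5=0
  x1=0, x2=0, x3=0, x4=1, x5=1
  x1=1, x2=0, x3=0, x4=1, x5=0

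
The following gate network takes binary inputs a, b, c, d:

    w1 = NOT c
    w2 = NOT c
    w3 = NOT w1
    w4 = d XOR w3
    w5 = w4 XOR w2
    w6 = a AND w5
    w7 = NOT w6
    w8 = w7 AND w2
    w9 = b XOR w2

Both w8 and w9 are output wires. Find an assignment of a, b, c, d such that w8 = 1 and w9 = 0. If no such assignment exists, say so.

a=0, b=1, c=0, d=1

Check with a=0, b=1, c=0, d=1:
w1 = NOT c = NOT 0 = 1
w2 = NOT c = NOT 0 = 1
w3 = NOT w1 = NOT 1 = 0
w4 = d XOR w3 = 1 XOR 0 = 1
w5 = w4 XOR w2 = 1 XOR 1 = 0
w6 = a AND w5 = 0 AND 0 = 0
w7 = NOT w6 = NOT 0 = 1
w8 = w7 AND w2 = 1 AND 1 = 1
w9 = b XOR w2 = 1 XOR 1 = 0
So w8 = 1 and w9 = 0.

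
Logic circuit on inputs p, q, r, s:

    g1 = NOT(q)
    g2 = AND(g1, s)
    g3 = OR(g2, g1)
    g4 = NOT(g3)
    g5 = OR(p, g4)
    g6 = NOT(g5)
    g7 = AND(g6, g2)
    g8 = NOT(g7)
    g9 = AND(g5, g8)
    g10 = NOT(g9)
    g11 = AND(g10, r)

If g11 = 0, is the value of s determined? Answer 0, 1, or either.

Both values of s occur among assignments with g11 = 0:
  s=0: p=0, q=0, r=0, s=0
  s=1: p=0, q=0, r=0, s=1

either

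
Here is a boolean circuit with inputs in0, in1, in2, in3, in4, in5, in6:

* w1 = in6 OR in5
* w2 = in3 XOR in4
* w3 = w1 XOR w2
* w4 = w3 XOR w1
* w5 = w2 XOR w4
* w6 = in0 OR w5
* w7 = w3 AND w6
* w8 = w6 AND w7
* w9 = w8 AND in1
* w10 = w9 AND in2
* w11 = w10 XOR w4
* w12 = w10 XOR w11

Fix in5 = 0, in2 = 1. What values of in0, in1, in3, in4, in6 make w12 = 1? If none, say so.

w12 = w10 XOR w11 must be 1, so w10 and w11 differ.
Check with in5 = 0, in2 = 1 and in0=1, in1=1, in3=0, in4=1, in6=1:
w1 = in6 OR in5 = 1 OR 0 = 1
w2 = in3 XOR in4 = 0 XOR 1 = 1
w3 = w1 XOR w2 = 1 XOR 1 = 0
w4 = w3 XOR w1 = 0 XOR 1 = 1
w5 = w2 XOR w4 = 1 XOR 1 = 0
w6 = in0 OR w5 = 1 OR 0 = 1
w7 = w3 AND w6 = 0 AND 1 = 0
w8 = w6 AND w7 = 1 AND 0 = 0
w9 = w8 AND in1 = 0 AND 1 = 0
w10 = w9 AND in2 = 0 AND 1 = 0
w11 = w10 XOR w4 = 0 XOR 1 = 1
w12 = w10 XOR w11 = 0 XOR 1 = 1
So w12 = 1.

in0=1, in1=1, in3=0, in4=1, in6=1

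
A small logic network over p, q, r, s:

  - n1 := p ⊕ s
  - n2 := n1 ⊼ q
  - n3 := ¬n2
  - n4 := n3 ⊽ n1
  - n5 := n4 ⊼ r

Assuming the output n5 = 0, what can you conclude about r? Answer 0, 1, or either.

1

n5 = n4 ⊼ r must be 0, so both n4 = 1 and r = 1.
n4 = n3 ⊽ n1 must be 1, so both n3 = 0 and n1 = 0.
Every assignment with n5 = 0 has r = 1; there are 4 such assignment(s).
  p=0, q=0, r=1, s=0
  p=0, q=1, r=1, s=0
  p=1, q=0, r=1, s=1
  p=1, q=1, r=1, s=1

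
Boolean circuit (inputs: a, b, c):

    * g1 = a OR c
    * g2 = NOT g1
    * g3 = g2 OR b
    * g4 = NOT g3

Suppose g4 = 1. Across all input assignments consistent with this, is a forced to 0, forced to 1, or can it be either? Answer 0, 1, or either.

either

Both values of a occur among assignments with g4 = 1:
  a=0: a=0, b=0, c=1
  a=1: a=1, b=0, c=0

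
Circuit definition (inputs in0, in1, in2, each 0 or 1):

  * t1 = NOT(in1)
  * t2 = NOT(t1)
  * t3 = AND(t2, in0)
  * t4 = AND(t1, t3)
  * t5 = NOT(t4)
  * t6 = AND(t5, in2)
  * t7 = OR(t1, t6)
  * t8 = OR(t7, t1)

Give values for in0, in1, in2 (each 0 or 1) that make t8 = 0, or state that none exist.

in0=1 in1=1 in2=0

t8 = OR(t7, t1) must be 0, so both t7 = 0 and t1 = 0.
t7 = OR(t1, t6) must be 0, so both t1 = 0 and t6 = 0.
t1 = NOT(in1) must be 0, so in1 = 1.
Check with in0=1 in1=1 in2=0:
t1 = NOT(in1) = NOT 1 = 0
t2 = NOT(t1) = NOT 0 = 1
t3 = AND(t2, in0) = AND(1, 1) = 1
t4 = AND(t1, t3) = AND(0, 1) = 0
t5 = NOT(t4) = NOT 0 = 1
t6 = AND(t5, in2) = AND(1, 0) = 0
t7 = OR(t1, t6) = OR(0, 0) = 0
t8 = OR(t7, t1) = OR(0, 0) = 0
So t8 = 0 as required.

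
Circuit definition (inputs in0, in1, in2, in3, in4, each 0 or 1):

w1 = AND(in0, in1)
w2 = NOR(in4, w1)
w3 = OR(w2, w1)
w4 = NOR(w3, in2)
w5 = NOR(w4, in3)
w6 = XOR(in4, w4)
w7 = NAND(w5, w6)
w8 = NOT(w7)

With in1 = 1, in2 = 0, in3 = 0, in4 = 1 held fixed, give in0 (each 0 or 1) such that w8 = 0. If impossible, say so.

w8 = NOT(w7) must be 0, so w7 = 1.
Check with in1 = 1, in2 = 0, in3 = 0, in4 = 1 and in0=0:
w1 = AND(in0, in1) = AND(0, 1) = 0
w2 = NOR(in4, w1) = NOR(1, 0) = 0
w3 = OR(w2, w1) = OR(0, 0) = 0
w4 = NOR(w3, in2) = NOR(0, 0) = 1
w5 = NOR(w4, in3) = NOR(1, 0) = 0
w6 = XOR(in4, w4) = XOR(1, 1) = 0
w7 = NAND(w5, w6) = NAND(0, 0) = 1
w8 = NOT(w7) = NOT 1 = 0
So w8 = 0.

in0=0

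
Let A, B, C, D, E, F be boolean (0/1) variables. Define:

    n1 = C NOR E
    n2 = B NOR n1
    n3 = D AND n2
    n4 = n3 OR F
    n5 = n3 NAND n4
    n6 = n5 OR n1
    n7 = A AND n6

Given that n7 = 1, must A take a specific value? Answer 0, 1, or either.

n7 = A AND n6 must be 1, so both A = 1 and n6 = 1.
n6 = n5 OR n1 must be 1, so at least one of n5, n1 is 1.
Every assignment with n7 = 1 has A = 1; there are 26 such assignment(s).

1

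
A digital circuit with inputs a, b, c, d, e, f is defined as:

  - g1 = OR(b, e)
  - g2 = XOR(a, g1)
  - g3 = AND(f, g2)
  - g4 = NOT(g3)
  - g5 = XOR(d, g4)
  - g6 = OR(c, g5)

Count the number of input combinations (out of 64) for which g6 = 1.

48

g6 = OR(c, g5) must be 1, so at least one of c, g5 is 1.
Enumerating the 64 input combinations, 48 give g6 = 1 and 16 give g6 = 0.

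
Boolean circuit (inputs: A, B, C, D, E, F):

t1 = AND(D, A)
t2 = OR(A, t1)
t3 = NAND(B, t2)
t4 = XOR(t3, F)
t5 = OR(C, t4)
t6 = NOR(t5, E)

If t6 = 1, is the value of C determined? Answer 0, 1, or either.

0

t6 = NOR(t5, E) must be 1, so both t5 = 0 and E = 0.
t5 = OR(C, t4) must be 0, so both C = 0 and t4 = 0.
Every assignment with t6 = 1 has C = 0; there are 8 such assignment(s).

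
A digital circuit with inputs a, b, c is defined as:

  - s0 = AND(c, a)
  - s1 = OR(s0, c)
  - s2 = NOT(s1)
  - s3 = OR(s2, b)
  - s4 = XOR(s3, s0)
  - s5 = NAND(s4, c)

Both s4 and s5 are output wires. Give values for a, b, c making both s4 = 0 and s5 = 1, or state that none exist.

Check with a=1, b=1, c=1:
s0 = AND(c, a) = AND(1, 1) = 1
s1 = OR(s0, c) = OR(1, 1) = 1
s2 = NOT(s1) = NOT 1 = 0
s3 = OR(s2, b) = OR(0, 1) = 1
s4 = XOR(s3, s0) = XOR(1, 1) = 0
s5 = NAND(s4, c) = NAND(0, 1) = 1
So s4 = 0 and s5 = 1.

a=1, b=1, c=1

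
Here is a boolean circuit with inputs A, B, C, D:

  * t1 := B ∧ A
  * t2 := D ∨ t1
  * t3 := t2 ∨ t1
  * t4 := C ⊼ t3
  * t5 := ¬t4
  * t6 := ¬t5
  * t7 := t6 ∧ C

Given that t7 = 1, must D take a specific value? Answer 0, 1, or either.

0

t7 = t6 ∧ C must be 1, so both t6 = 1 and C = 1.
t6 = ¬t5 must be 1, so t5 = 0.
Every assignment with t7 = 1 has D = 0; there are 3 such assignment(s).
  A=0, B=0, C=1, D=0
  A=0, B=1, C=1, D=0
  A=1, B=0, C=1, D=0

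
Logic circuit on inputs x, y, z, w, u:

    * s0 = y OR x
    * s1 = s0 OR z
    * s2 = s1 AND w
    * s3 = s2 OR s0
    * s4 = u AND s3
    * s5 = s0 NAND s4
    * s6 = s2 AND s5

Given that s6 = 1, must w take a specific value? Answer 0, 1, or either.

s6 = s2 AND s5 must be 1, so both s2 = 1 and s5 = 1.
Every assignment with s6 = 1 has w = 1; there are 8 such assignment(s).

1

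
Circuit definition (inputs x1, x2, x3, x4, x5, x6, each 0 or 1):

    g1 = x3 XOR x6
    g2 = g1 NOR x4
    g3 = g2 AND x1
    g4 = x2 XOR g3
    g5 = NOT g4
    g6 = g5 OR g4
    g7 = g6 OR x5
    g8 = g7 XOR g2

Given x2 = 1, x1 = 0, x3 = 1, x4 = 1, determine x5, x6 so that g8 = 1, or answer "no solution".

g8 = g7 XOR g2 must be 1, so g7 and g2 differ.
Check with x2 = 1, x1 = 0, x3 = 1, x4 = 1 and x5=1, x6=0:
g1 = x3 XOR x6 = 1 XOR 0 = 1
g2 = g1 NOR x4 = 1 NOR 1 = 0
g3 = g2 AND x1 = 0 AND 0 = 0
g4 = x2 XOR g3 = 1 XOR 0 = 1
g5 = NOT g4 = NOT 1 = 0
g6 = g5 OR g4 = 0 OR 1 = 1
g7 = g6 OR x5 = 1 OR 1 = 1
g8 = g7 XOR g2 = 1 XOR 0 = 1
So g8 = 1.

x5=1, x6=0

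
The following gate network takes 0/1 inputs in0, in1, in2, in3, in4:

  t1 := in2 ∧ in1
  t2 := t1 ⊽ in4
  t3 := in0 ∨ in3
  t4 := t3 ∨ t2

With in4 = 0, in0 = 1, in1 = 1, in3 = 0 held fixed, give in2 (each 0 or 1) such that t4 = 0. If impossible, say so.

no solution exists

With in4 = 0, in0 = 1, in1 = 1, in3 = 0 fixed, none of the 2 settings of in2 give t4 = 0.
For example, with in2=1:
t1 = in2 ∧ in1 = 1 ∧ 1 = 1
t2 = t1 ⊽ in4 = 1 ⊽ 0 = 0
t3 = in0 ∨ in3 = 1 ∨ 0 = 1
t4 = t3 ∨ t2 = 1 ∨ 0 = 1
giving t4 = 1 ≠ 0.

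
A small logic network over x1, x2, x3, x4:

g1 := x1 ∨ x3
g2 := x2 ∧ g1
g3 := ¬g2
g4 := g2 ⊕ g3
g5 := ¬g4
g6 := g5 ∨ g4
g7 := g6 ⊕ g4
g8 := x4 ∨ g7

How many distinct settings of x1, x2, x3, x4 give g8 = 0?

g8 = x4 ∨ g7 must be 0, so both x4 = 0 and g7 = 0.
Enumerating the 16 input combinations, 8 give g8 = 0 and 8 give g8 = 1.

8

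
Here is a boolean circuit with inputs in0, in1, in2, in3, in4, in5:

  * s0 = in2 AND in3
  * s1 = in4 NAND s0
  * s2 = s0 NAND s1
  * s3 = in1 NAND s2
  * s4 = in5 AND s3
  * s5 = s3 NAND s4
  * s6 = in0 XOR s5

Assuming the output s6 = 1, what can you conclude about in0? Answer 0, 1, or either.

Both values of in0 occur among assignments with s6 = 1:
  in0=0: in0=0, in1=0, in2=0, in3=0, in4=0, in5=0
  in0=1: in0=1, in1=0, in2=0, in3=0, in4=0, in5=1

either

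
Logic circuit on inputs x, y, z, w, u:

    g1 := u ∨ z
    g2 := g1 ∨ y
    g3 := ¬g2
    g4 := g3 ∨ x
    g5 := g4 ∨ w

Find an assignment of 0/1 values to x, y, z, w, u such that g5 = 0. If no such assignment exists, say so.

g5 = g4 ∨ w must be 0, so both g4 = 0 and w = 0.
g4 = g3 ∨ x must be 0, so both g3 = 0 and x = 0.
Check with x=0 y=1 z=1 w=0 u=1:
g1 = u ∨ z = 1 ∨ 1 = 1
g2 = g1 ∨ y = 1 ∨ 1 = 1
g3 = ¬g2 = ¬1 = 0
g4 = g3 ∨ x = 0 ∨ 0 = 0
g5 = g4 ∨ w = 0 ∨ 0 = 0
So g5 = 0 as required.

x=0 y=1 z=1 w=0 u=1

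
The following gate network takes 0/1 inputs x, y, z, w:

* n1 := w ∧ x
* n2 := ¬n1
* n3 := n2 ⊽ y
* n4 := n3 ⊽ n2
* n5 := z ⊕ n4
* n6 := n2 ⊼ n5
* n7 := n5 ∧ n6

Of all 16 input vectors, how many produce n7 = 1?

2

n7 = n5 ∧ n6 must be 1, so both n5 = 1 and n6 = 1.
Enumerating the 16 input combinations, 2 give n7 = 1 and 14 give n7 = 0.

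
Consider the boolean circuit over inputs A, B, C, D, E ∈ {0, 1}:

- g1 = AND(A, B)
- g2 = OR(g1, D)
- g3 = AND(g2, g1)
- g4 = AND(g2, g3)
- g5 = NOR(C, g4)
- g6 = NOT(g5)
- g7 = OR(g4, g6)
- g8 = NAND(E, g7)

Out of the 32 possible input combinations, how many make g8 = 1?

22

g8 = NAND(E, g7) must be 1, so at least one of E, g7 is 0.
Enumerating the 32 input combinations, 22 give g8 = 1 and 10 give g8 = 0.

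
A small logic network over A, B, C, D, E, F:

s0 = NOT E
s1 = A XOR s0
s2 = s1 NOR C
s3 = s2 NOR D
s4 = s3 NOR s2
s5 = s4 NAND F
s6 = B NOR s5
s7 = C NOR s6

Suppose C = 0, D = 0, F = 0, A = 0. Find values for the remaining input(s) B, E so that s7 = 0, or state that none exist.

no solution exists

With C = 0, D = 0, F = 0, A = 0 fixed, none of the 4 settings of B, E give s7 = 0.
For example, with B=0, E=0:
s0 = NOT E = NOT 0 = 1
s1 = A XOR s0 = 0 XOR 1 = 1
s2 = s1 NOR C = 1 NOR 0 = 0
s3 = s2 NOR D = 0 NOR 0 = 1
s4 = s3 NOR s2 = 1 NOR 0 = 0
s5 = s4 NAND F = 0 NAND 0 = 1
s6 = B NOR s5 = 0 NOR 1 = 0
s7 = C NOR s6 = 0 NOR 0 = 1
giving s7 = 1 ≠ 0.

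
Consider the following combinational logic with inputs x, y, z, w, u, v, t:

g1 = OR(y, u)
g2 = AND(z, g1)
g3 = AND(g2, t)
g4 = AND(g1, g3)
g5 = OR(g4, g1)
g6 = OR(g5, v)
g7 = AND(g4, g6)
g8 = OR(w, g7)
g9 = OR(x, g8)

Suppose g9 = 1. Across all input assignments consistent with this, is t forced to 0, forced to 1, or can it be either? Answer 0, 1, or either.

Both values of t occur among assignments with g9 = 1:
  t=0: x=0, y=0, z=0, w=1, u=0, v=0, t=0
  t=1: x=0, y=0, z=0, w=1, u=0, v=0, t=1

either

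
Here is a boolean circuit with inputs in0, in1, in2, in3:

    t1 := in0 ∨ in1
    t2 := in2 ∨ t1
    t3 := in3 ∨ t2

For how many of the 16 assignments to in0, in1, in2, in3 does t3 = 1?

t3 = in3 ∨ t2 must be 1, so at least one of in3, t2 is 1.
Enumerating the 16 input combinations, 15 give t3 = 1 and 1 give t3 = 0.

15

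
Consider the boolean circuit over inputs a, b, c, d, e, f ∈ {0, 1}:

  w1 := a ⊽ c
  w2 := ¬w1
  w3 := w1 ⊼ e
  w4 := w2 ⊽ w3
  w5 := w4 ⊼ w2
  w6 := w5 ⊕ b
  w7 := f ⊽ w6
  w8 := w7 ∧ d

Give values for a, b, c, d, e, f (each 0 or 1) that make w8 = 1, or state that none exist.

w8 = w7 ∧ d must be 1, so both w7 = 1 and d = 1.
w7 = f ⊽ w6 must be 1, so both f = 0 and w6 = 0.
Check with a=0, b=1, c=0, d=1, e=0, f=0:
w1 = a ⊽ c = 0 ⊽ 0 = 1
w2 = ¬w1 = ¬1 = 0
w3 = w1 ⊼ e = 1 ⊼ 0 = 1
w4 = w2 ⊽ w3 = 0 ⊽ 1 = 0
w5 = w4 ⊼ w2 = 0 ⊼ 0 = 1
w6 = w5 ⊕ b = 1 ⊕ 1 = 0
w7 = f ⊽ w6 = 0 ⊽ 0 = 1
w8 = w7 ∧ d = 1 ∧ 1 = 1
So w8 = 1 as required.

a=0, b=1, c=0, d=1, e=0, f=0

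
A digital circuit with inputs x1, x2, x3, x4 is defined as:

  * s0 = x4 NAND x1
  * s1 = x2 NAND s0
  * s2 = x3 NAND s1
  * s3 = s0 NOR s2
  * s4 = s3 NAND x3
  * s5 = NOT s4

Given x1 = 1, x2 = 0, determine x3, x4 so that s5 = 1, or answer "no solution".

x3=1, x4=1

s5 = NOT s4 must be 1, so s4 = 0.
s4 = s3 NAND x3 must be 0, so both s3 = 1 and x3 = 1.
Check with x1 = 1, x2 = 0 and x3=1, x4=1:
s0 = x4 NAND x1 = 1 NAND 1 = 0
s1 = x2 NAND s0 = 0 NAND 0 = 1
s2 = x3 NAND s1 = 1 NAND 1 = 0
s3 = s0 NOR s2 = 0 NOR 0 = 1
s4 = s3 NAND x3 = 1 NAND 1 = 0
s5 = NOT s4 = NOT 0 = 1
So s5 = 1.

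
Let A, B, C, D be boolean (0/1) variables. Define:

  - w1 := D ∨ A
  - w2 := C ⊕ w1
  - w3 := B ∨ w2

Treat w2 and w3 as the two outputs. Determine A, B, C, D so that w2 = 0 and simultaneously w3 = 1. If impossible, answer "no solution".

A=0, B=1, C=1, D=1

Check with A=0, B=1, C=1, D=1:
w1 = D ∨ A = 1 ∨ 0 = 1
w2 = C ⊕ w1 = 1 ⊕ 1 = 0
w3 = B ∨ w2 = 1 ∨ 0 = 1
So w2 = 0 and w3 = 1.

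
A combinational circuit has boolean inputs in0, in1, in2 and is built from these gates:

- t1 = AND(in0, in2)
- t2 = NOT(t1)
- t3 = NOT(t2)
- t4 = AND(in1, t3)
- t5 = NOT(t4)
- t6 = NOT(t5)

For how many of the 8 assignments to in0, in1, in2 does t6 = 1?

1

t6 = NOT(t5) must be 1, so t5 = 0.
t5 = NOT(t4) must be 0, so t4 = 1.
Satisfying assignments:
  in0=1, in1=1, in2=1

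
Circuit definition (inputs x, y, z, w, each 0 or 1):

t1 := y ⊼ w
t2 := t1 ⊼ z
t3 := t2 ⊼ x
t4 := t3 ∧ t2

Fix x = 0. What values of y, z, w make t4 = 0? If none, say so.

Check with x = 0 and y=0, z=1, w=1:
t1 = y ⊼ w = 0 ⊼ 1 = 1
t2 = t1 ⊼ z = 1 ⊼ 1 = 0
t3 = t2 ⊼ x = 0 ⊼ 0 = 1
t4 = t3 ∧ t2 = 1 ∧ 0 = 0
So t4 = 0.

y=0, z=1, w=1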